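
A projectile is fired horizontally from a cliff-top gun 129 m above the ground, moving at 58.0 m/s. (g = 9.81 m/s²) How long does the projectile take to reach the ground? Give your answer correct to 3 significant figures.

The horizontal speed doesn't affect the fall. With v_y0 = 0, h = ½ g t².
t = √(2 × 129 / 9.81) = √26.30 = 5.13 s.

5.13 s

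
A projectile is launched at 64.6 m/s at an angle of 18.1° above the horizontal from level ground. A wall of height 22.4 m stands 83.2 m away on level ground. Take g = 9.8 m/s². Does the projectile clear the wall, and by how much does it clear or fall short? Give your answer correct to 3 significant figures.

No — it falls 4.20 m short of clearing the wall.

v_x = 64.6 cos 18.1° = 61.40 m/s; v_y0 = 64.6 sin 18.1° = 20.07 m/s.
Time to reach the wall: t = 83.2 / 61.40 = 1.355 s.
Height at that point: y = 20.07×1.355 − 4.900×1.355² = 18.20 m.
That is 22.4 − 18.20 = 4.20 m below the top of the wall, so the projectile does not clear it.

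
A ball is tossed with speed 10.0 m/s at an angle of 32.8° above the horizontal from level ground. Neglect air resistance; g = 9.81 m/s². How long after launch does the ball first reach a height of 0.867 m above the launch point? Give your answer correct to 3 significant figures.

v_y0 = 10.0 sin 32.8° = 5.417 m/s.
Set y = v_y0 t − ½ g t² = 0.867: 4.905 t² − 5.417 t + 0.867 = 0.
t = [5.417 ± √(29.34 − 17.01)] / 9.81 = (5.417 ± 3.511) / 9.81, giving t = 0.194 s or t = 0.910 s.
The ball is on the way up at the first time, so t = 0.194 s.

0.194 s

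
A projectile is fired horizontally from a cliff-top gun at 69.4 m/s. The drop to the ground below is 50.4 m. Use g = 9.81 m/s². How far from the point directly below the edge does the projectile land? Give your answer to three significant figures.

Initial vertical velocity is zero, so the fall time comes from h = ½ g t²: t = √(2 × 50.4 / 9.81) = 3.205 s.
Horizontal motion is uniform at 69.4 m/s, so x = 69.4 × 3.205 = 222 m.

222 m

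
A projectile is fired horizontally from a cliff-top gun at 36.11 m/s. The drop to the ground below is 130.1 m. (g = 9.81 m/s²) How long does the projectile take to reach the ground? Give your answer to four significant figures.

The horizontal speed doesn't affect the fall. With v_y0 = 0, h = ½ g t².
t = √(2 × 130.1 / 9.81) = √26.524 = 5.150 s.

5.150 s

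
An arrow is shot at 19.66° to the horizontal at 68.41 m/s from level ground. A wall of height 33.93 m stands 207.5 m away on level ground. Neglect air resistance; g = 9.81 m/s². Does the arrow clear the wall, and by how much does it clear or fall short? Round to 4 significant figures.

No — it falls 10.68 m short of clearing the wall.

v_x = 68.41 cos 19.66° = 64.422 m/s; v_y0 = 68.41 sin 19.66° = 23.016 m/s.
Time to reach the wall: t = 207.5 / 64.422 = 3.2209 s.
Height at that point: y = 23.016×3.2209 − 4.905×3.2209² = 23.247 m.
That is 33.93 − 23.247 = 10.68 m below the top of the wall, so the arrow does not clear it.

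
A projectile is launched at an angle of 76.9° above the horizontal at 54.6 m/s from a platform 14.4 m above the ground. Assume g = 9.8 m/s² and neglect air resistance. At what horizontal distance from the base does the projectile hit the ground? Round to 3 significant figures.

Components: v_x = 54.6 cos 76.9° = 12.38 m/s, v_y = 54.6 sin 76.9° = 53.18 m/s.
Vertical: 0 = 14.4 + 53.18 t − ½(9.8) t² ⇒ 4.900 t² − 53.18 t − 14.4 = 0.
t = [53.18 + √(2828 + 282.2)] / 9.800 = 11.12 s.
Horizontal: R = v_x · t = 12.38 × 11.12 = 138 m.

138 m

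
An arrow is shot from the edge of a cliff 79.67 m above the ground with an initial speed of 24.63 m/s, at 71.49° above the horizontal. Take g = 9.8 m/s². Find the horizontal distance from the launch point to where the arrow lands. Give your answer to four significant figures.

55.26 m

Components: v_x = 24.63 cos 71.49° = 7.8193 m/s, v_y = 24.63 sin 71.49° = 23.356 m/s.
Vertical: 0 = 79.67 + 23.356 t − ½(9.8) t² ⇒ 4.900 t² − 23.356 t − 79.67 = 0.
t = [23.356 + √(545.50 + 1561.5)] / 9.800 = 7.0671 s.
Horizontal: R = v_x · t = 7.8193 × 7.0671 = 55.26 m.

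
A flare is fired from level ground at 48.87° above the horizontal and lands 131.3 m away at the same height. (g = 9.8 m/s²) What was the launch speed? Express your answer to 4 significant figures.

36.04 m/s

On level ground, R = v₀² sin(2θ) / g, so v₀ = √(R g / sin 2θ).
sin(2 × 48.87°) = 0.9909.
v₀ = √(131.3 × 9.8 / 0.9909) = √1298.6 = 36.04 m/s.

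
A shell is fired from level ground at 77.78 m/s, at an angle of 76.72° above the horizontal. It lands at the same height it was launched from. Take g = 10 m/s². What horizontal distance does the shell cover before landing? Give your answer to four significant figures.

For level ground, R = v₀² sin(2θ) / g.
sin(2 × 76.72°) = sin 153.44° = 0.4471.
R = (77.78)² × 0.4471 / 10 = 270.5 m.

270.5 m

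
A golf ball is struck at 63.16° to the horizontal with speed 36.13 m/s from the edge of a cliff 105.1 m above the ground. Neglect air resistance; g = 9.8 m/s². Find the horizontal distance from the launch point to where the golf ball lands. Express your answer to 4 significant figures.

146.3 m

Components: v_x = 36.13 cos 63.16° = 16.313 m/s, v_y = 36.13 sin 63.16° = 32.238 m/s.
Vertical: 0 = 105.1 + 32.238 t − ½(9.8) t² ⇒ 4.900 t² − 32.238 t − 105.1 = 0.
t = [32.238 + √(1039.3 + 2060.0)] / 9.800 = 8.9703 s.
Horizontal: R = v_x · t = 16.313 × 8.9703 = 146.3 m.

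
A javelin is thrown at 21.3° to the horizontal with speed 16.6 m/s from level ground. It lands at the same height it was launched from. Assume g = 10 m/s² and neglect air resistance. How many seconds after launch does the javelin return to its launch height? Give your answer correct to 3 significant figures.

Vertical component: v_y = 16.6 sin 21.3° = 6.030 m/s.
For a projectile landing at launch height, time of flight is t = 2 v_y / g = 2 × 6.030 / 10 = 1.21 s.

1.21 s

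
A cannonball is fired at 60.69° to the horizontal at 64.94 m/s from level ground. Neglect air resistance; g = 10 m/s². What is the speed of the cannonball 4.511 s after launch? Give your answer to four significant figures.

v_x = 64.94 cos 60.69° = 31.790 m/s (constant).
v_y(t) = 64.94 sin 60.69° − g t = 56.627 − 10 × 4.511 = 11.517 m/s.
Speed = √(v_x² + v_y²) = √(1010.6 + 132.64) = 33.81 m/s.

33.81 m/s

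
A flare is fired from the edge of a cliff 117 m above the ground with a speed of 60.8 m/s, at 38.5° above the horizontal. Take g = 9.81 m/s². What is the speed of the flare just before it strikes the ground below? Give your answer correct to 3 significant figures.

v_x = 60.8 cos 38.5° = 47.58 m/s is unchanged throughout.
For the vertical component, v_y² = v_y0² + 2 g h = (37.85)² + 2×9.81×117 = 3728, so |v_y| = 61.06 m/s.
Impact speed = √(v_x² + v_y²) = √(2264 + 3728) = 77.4 m/s.

77.4 m/s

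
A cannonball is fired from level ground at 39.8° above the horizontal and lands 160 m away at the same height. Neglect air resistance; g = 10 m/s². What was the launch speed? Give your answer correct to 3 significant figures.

40.3 m/s

On level ground, R = v₀² sin(2θ) / g, so v₀ = √(R g / sin 2θ).
sin(2 × 39.8°) = 0.9836.
v₀ = √(160 × 10 / 0.9836) = √1627 = 40.3 m/s.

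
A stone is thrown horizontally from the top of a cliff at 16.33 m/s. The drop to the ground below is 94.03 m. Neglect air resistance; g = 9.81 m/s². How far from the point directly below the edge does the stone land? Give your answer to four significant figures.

Initial vertical velocity is zero, so the fall time comes from h = ½ g t²: t = √(2 × 94.03 / 9.81) = 4.3784 s.
Horizontal motion is uniform at 16.33 m/s, so x = 16.33 × 4.3784 = 71.50 m.

71.50 m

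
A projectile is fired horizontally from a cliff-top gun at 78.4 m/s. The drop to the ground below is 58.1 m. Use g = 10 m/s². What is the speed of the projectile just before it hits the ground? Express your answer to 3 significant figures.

Fall time: t = √(2 × 58.1 / 10) = 3.409 s.
At impact: v_x = 78.4 m/s (unchanged), v_y = g t = 10 × 3.409 = 34.09 m/s.
Speed = √(v_x² + v_y²) = √(6147 + 1162) = 85.5 m/s.

85.5 m/s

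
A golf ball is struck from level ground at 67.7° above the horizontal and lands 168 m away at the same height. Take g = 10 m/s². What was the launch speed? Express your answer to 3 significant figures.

48.9 m/s

On level ground, R = v₀² sin(2θ) / g, so v₀ = √(R g / sin 2θ).
sin(2 × 67.7°) = 0.7022.
v₀ = √(168 × 10 / 0.7022) = √2392 = 48.9 m/s.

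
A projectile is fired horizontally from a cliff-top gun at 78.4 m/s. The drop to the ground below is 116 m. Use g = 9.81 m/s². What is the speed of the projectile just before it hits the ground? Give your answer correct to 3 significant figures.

91.8 m/s

Fall time: t = √(2 × 116 / 9.81) = 4.863 s.
At impact: v_x = 78.4 m/s (unchanged), v_y = g t = 9.81 × 4.863 = 47.71 m/s.
Speed = √(v_x² + v_y²) = √(6147 + 2276) = 91.8 m/s.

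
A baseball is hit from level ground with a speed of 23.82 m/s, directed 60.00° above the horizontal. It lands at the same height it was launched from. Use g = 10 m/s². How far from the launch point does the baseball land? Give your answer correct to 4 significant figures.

For level ground, R = v₀² sin(2θ) / g.
sin(2 × 60.00°) = sin 120.00° = 0.8660.
R = (23.82)² × 0.8660 / 10 = 49.14 m.

49.14 m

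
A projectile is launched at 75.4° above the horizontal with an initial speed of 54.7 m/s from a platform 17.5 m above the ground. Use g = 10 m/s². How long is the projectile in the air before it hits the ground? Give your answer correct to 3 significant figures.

Vertical component: v_y = 54.7 sin 75.4° = 52.93 m/s.
Taking up as positive with launch at y = 17.5 m, landing at y = 0: 0 = 17.5 + 52.93 t − ½(10) t².
Solving 5.000 t² − 52.93 t − 17.5 = 0 gives t = [52.93 + √(52.93² + 4·5.000·17.5)] / 10.00 = 10.9 s.

10.9 s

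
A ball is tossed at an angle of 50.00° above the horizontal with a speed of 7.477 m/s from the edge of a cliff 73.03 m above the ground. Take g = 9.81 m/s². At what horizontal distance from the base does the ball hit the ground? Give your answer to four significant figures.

21.56 m

Components: v_x = 7.477 cos 50.00° = 4.8061 m/s, v_y = 7.477 sin 50.00° = 5.7277 m/s.
Vertical: 0 = 73.03 + 5.7277 t − ½(9.81) t² ⇒ 4.905 t² − 5.7277 t − 73.03 = 0.
t = [5.7277 + √(32.807 + 1432.8)] / 9.810 = 4.4863 s.
Horizontal: R = v_x · t = 4.8061 × 4.4863 = 21.56 m.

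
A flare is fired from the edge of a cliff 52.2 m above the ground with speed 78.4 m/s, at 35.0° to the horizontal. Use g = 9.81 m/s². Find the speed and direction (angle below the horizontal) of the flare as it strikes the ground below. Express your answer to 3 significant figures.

v_x = 78.4 cos 35.0° = 64.22 m/s (constant).
|v_y| at impact = √((44.97)² + 2×9.81×52.2) = 55.19 m/s.
Speed = √(64.22² + 55.19²) = 84.7 m/s; angle = arctan(55.19/64.22) = 40.7° below horizontal.

84.7 m/s at 40.7° below the horizontal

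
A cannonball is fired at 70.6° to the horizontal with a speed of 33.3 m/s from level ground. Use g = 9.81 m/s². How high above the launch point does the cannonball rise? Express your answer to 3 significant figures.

Vertical component of launch velocity: v_y = 33.3 sin 70.6° = 31.41 m/s.
At the highest point the vertical velocity is zero, so v_y² = 2 g h_max.
h_max = (31.41)² / (2 × 9.81) = 986.6 / 19.62 = 50.3 m.

50.3 m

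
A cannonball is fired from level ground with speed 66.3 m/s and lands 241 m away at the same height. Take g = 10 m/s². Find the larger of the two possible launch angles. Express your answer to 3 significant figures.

Level-ground range: R = v₀² sin(2θ)/g ⇒ sin 2θ = R g / v₀² = 241×10/66.3² = 0.5483.
2θ = arcsin(0.5483) = 33.25° or 180° − 33.25° = 146.75°.
So θ = 16.6° or θ = 73.4°.

73.4°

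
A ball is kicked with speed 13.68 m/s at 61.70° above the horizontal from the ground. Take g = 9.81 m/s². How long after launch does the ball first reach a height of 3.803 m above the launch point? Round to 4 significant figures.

0.3721 s

v_y0 = 13.68 sin 61.70° = 12.045 m/s.
Set y = v_y0 t − ½ g t² = 3.803: 4.905 t² − 12.045 t + 3.803 = 0.
t = [12.045 ± √(145.08 − 74.615)] / 9.81 = (12.045 ± 8.3943) / 9.81, giving t = 0.3721 s or t = 2.084 s.
The ball is on the way up at the first time, so t = 0.3721 s.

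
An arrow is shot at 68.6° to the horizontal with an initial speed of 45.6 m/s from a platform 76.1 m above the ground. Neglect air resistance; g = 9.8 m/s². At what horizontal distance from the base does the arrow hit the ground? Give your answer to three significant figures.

Components: v_x = 45.6 cos 68.6° = 16.64 m/s, v_y = 45.6 sin 68.6° = 42.46 m/s.
Vertical: 0 = 76.1 + 42.46 t − ½(9.8) t² ⇒ 4.900 t² − 42.46 t − 76.1 = 0.
t = [42.46 + √(1803 + 1492)] / 9.800 = 10.19 s.
Horizontal: R = v_x · t = 16.64 × 10.19 = 170 m.

170 m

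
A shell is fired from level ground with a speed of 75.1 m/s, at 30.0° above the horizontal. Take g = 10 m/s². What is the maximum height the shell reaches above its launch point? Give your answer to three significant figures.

70.5 m

Vertical component of launch velocity: v_y = 75.1 sin 30.0° = 37.55 m/s.
At the highest point the vertical velocity is zero, so v_y² = 2 g h_max.
h_max = (37.55)² / (2 × 10) = 1410 / 20.00 = 70.5 m.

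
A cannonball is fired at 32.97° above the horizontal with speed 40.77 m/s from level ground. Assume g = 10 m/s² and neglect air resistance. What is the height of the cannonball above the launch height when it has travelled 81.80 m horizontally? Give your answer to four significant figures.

24.46 m

v_x = 40.77 cos 32.97° = 34.204 m/s, v_y0 = 40.77 sin 32.97° = 22.187 m/s.
Time to reach x = 81.80 m: t = x / v_x = 81.80 / 34.204 = 2.3915 s.
y = v_y0 t − ½ g t² = 22.187×2.3915 − 5.000×2.3915² = 24.46 m.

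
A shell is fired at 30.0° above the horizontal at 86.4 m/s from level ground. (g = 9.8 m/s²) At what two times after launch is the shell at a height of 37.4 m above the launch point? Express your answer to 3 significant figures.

v_y0 = 86.4 sin 30.0° = 43.20 m/s.
Set y = v_y0 t − ½ g t² = 37.4: 4.900 t² − 43.20 t + 37.4 = 0.
t = [43.20 ± √(1866 − 733.0)] / 9.8 = (43.20 ± 33.66) / 9.8, giving t = 0.973 s or t = 7.84 s.
So the shell is at 37.4 m at t = 0.973 s (rising) and t = 7.84 s (falling).

0.973 s and 7.84 s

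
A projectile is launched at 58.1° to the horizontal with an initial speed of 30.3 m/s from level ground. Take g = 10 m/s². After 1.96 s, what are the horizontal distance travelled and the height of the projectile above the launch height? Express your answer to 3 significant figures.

x = 31.4 m, y = 31.2 m

v_x = 30.3 cos 58.1° = 16.01 m/s; v_y0 = 30.3 sin 58.1° = 25.72 m/s.
x = v_x t = 16.01 × 1.96 = 31.4 m.
y = v_y0 t − ½ g t² = 25.72×1.96 − 5.000×1.96² = 31.2 m.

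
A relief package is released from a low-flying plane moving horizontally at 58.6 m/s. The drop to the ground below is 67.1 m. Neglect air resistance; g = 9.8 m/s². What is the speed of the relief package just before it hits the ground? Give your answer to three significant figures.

68.9 m/s

Fall time: t = √(2 × 67.1 / 9.8) = 3.701 s.
At impact: v_x = 58.6 m/s (unchanged), v_y = g t = 9.8 × 3.701 = 36.27 m/s.
Speed = √(v_x² + v_y²) = √(3434 + 1316) = 68.9 m/s.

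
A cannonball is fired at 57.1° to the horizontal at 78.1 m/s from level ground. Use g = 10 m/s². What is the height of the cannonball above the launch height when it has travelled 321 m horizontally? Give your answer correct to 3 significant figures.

210 m

v_x = 78.1 cos 57.1° = 42.42 m/s, v_y0 = 78.1 sin 57.1° = 65.57 m/s.
Time to reach x = 321 m: t = x / v_x = 321 / 42.42 = 7.567 s.
y = v_y0 t − ½ g t² = 65.57×7.567 − 5.000×7.567² = 210 m.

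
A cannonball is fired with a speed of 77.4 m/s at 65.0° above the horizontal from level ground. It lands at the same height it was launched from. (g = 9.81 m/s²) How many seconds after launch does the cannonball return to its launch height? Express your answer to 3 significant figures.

14.3 s

Vertical component: v_y = 77.4 sin 65.0° = 70.15 m/s.
For a projectile landing at launch height, time of flight is t = 2 v_y / g = 2 × 70.15 / 9.81 = 14.3 s.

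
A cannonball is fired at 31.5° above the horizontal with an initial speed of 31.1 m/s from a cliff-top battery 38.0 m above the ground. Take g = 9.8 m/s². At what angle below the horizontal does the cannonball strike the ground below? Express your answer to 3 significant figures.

v_x = 31.1 cos 31.5° = 26.52 m/s.
At impact |v_y| = √(v_y0² + 2 g h) = √(16.25² + 2×9.8×38.0) = 31.76 m/s.
Angle below horizontal = arctan(|v_y| / v_x) = arctan(31.76 / 26.52) = 50.1°.

50.1°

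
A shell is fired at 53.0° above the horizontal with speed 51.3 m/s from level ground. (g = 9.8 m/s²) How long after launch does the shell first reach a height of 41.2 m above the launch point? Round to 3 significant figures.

v_y0 = 51.3 sin 53.0° = 40.97 m/s.
Set y = v_y0 t − ½ g t² = 41.2: 4.900 t² − 40.97 t + 41.2 = 0.
t = [40.97 ± √(1679 − 807.5)] / 9.8 = (40.97 ± 29.52) / 9.8, giving t = 1.17 s or t = 7.19 s.
The shell is on the way up at the first time, so t = 1.17 s.

1.17 s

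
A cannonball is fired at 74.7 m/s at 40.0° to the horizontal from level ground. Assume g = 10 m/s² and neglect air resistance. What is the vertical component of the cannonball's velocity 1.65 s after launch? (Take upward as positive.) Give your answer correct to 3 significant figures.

Initial vertical component: v_y0 = 74.7 sin 40.0° = 48.02 m/s.
v_y(t) = v_y0 − g t = 48.02 − 10 × 1.65 = 31.5 m/s.

31.5 m/s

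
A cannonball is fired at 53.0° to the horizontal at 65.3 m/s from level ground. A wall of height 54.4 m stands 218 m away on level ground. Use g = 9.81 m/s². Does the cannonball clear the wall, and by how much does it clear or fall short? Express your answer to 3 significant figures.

v_x = 65.3 cos 53.0° = 39.30 m/s; v_y0 = 65.3 sin 53.0° = 52.15 m/s.
Time to reach the wall: t = 218 / 39.30 = 5.547 s.
Height at that point: y = 52.15×5.547 − 4.905×5.547² = 138.4 m.
That is 138.4 − 54.4 = 84.0 m above the top of the wall, so the cannonball clears it.

Yes — it clears the wall by 84.0 m.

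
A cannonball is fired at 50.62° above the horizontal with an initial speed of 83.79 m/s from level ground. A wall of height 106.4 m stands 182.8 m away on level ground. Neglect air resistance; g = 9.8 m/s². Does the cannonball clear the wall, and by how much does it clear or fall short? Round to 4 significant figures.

Yes — it clears the wall by 58.37 m.

v_x = 83.79 cos 50.62° = 53.161 m/s; v_y0 = 83.79 sin 50.62° = 64.766 m/s.
Time to reach the wall: t = 182.8 / 53.161 = 3.4386 s.
Height at that point: y = 64.766×3.4386 − 4.900×3.4386² = 164.77 m.
That is 164.77 − 106.4 = 58.37 m above the top of the wall, so the cannonball clears it.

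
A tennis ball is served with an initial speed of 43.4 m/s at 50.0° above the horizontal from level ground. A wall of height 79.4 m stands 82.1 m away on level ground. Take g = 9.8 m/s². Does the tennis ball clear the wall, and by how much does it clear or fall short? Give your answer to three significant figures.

No — it falls 24.0 m short of clearing the wall.

v_x = 43.4 cos 50.0° = 27.90 m/s; v_y0 = 43.4 sin 50.0° = 33.25 m/s.
Time to reach the wall: t = 82.1 / 27.90 = 2.943 s.
Height at that point: y = 33.25×2.943 − 4.900×2.943² = 55.41 m.
That is 79.4 − 55.41 = 24.0 m below the top of the wall, so the tennis ball does not clear it.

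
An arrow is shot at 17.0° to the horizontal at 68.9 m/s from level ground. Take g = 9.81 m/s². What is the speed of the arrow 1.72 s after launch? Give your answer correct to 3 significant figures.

66.0 m/s

v_x = 68.9 cos 17.0° = 65.89 m/s (constant).
v_y(t) = 68.9 sin 17.0° − g t = 20.14 − 9.81 × 1.72 = 3.267 m/s.
Speed = √(v_x² + v_y²) = √(4341 + 10.67) = 66.0 m/s.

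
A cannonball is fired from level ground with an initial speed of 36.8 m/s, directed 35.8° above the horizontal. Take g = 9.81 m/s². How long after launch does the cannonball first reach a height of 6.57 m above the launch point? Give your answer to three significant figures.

0.330 s

v_y0 = 36.8 sin 35.8° = 21.53 m/s.
Set y = v_y0 t − ½ g t² = 6.57: 4.905 t² − 21.53 t + 6.57 = 0.
t = [21.53 ± √(463.5 − 128.9)] / 9.81 = (21.53 ± 18.29) / 9.81, giving t = 0.330 s or t = 4.06 s.
The cannonball is on the way up at the first time, so t = 0.330 s.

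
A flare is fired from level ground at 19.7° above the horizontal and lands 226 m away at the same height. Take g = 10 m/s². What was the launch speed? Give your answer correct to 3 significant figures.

59.7 m/s

On level ground, R = v₀² sin(2θ) / g, so v₀ = √(R g / sin 2θ).
sin(2 × 19.7°) = 0.6347.
v₀ = √(226 × 10 / 0.6347) = √3561 = 59.7 m/s.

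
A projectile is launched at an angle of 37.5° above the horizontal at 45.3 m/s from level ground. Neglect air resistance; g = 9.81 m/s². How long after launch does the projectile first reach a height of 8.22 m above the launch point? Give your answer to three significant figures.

v_y0 = 45.3 sin 37.5° = 27.58 m/s.
Set y = v_y0 t − ½ g t² = 8.22: 4.905 t² − 27.58 t + 8.22 = 0.
t = [27.58 ± √(760.7 − 161.3)] / 9.81 = (27.58 ± 24.48) / 9.81, giving t = 0.316 s or t = 5.31 s.
The projectile is on the way up at the first time, so t = 0.316 s.

0.316 s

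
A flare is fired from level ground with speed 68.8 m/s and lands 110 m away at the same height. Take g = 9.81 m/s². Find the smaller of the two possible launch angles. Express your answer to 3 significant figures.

Level-ground range: R = v₀² sin(2θ)/g ⇒ sin 2θ = R g / v₀² = 110×9.81/68.8² = 0.2280.
2θ = arcsin(0.2280) = 13.18° or 180° − 13.18° = 166.82°.
So θ = 6.59° or θ = 83.4°.

6.59°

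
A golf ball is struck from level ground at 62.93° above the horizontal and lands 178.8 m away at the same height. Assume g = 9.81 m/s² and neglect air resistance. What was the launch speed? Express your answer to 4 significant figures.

On level ground, R = v₀² sin(2θ) / g, so v₀ = √(R g / sin 2θ).
sin(2 × 62.93°) = 0.8105.
v₀ = √(178.8 × 9.81 / 0.8105) = √2164.1 = 46.52 m/s.

46.52 m/s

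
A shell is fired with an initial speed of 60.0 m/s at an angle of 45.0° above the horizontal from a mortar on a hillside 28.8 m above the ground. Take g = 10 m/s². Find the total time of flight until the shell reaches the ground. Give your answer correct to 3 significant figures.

Vertical component: v_y = 60.0 sin 45.0° = 42.43 m/s.
Taking up as positive with launch at y = 28.8 m, landing at y = 0: 0 = 28.8 + 42.43 t − ½(10) t².
Solving 5.000 t² − 42.43 t − 28.8 = 0 gives t = [42.43 + √(42.43² + 4·5.000·28.8)] / 10.00 = 9.12 s.

9.12 s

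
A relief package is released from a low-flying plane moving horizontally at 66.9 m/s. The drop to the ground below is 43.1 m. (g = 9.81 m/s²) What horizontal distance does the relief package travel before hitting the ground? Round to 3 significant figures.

Initial vertical velocity is zero, so the fall time comes from h = ½ g t²: t = √(2 × 43.1 / 9.81) = 2.964 s.
Horizontal motion is uniform at 66.9 m/s, so x = 66.9 × 2.964 = 198 m.

198 m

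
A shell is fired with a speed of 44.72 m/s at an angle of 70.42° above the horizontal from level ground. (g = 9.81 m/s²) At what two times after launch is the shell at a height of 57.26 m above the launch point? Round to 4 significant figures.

v_y0 = 44.72 sin 70.42° = 42.134 m/s.
Set y = v_y0 t − ½ g t² = 57.26: 4.905 t² − 42.134 t + 57.26 = 0.
t = [42.134 ± √(1775.3 − 1123.4)] / 9.81 = (42.134 ± 25.532) / 9.81, giving t = 1.692 s or t = 6.898 s.
So the shell is at 57.26 m at t = 1.692 s (rising) and t = 6.898 s (falling).

1.692 s and 6.898 s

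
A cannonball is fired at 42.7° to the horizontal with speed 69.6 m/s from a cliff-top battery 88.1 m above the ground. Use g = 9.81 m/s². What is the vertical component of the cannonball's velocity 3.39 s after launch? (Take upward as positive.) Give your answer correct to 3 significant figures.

Initial vertical component: v_y0 = 69.6 sin 42.7° = 47.20 m/s.
v_y(t) = v_y0 − g t = 47.20 − 9.81 × 3.39 = 13.9 m/s.

13.9 m/s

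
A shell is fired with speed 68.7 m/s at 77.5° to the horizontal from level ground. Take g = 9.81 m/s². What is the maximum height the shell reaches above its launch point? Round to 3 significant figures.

229 m

Vertical component of launch velocity: v_y = 68.7 sin 77.5° = 67.07 m/s.
At the highest point the vertical velocity is zero, so v_y² = 2 g h_max.
h_max = (67.07)² / (2 × 9.81) = 4498 / 19.62 = 229 m.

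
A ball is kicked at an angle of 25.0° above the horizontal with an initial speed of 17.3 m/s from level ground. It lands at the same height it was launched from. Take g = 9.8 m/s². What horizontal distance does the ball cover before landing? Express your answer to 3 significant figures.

23.4 m

For level ground, R = v₀² sin(2θ) / g.
sin(2 × 25.0°) = sin 50.00° = 0.7660.
R = (17.3)² × 0.7660 / 9.8 = 23.4 m.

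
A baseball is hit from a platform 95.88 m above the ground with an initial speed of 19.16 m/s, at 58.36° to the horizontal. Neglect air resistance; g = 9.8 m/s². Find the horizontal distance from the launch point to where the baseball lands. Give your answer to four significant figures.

Components: v_x = 19.16 cos 58.36° = 10.051 m/s, v_y = 19.16 sin 58.36° = 16.312 m/s.
Vertical: 0 = 95.88 + 16.312 t − ½(9.8) t² ⇒ 4.900 t² − 16.312 t − 95.88 = 0.
t = [16.312 + √(266.08 + 1879.2)] / 9.800 = 6.3907 s.
Horizontal: R = v_x · t = 10.051 × 6.3907 = 64.23 m.

64.23 m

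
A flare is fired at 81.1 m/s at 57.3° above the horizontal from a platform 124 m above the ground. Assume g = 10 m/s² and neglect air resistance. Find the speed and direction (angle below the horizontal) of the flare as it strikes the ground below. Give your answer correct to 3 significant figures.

95.2 m/s at 62.6° below the horizontal

v_x = 81.1 cos 57.3° = 43.81 m/s (constant).
|v_y| at impact = √((68.25)² + 2×10×124) = 84.49 m/s.
Speed = √(43.81² + 84.49²) = 95.2 m/s; angle = arctan(84.49/43.81) = 62.6° below horizontal.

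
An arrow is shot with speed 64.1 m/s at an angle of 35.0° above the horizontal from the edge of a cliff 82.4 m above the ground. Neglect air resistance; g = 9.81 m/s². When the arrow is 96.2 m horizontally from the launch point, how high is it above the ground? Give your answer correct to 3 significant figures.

133 m

v_x = 64.1 cos 35.0° = 52.51 m/s, v_y0 = 64.1 sin 35.0° = 36.77 m/s.
Time to reach x = 96.2 m: t = x / v_x = 96.2 / 52.51 = 1.832 s.
y = 82.4 + v_y0 t − ½ g t² = 82.4 + 36.77×1.832 − 4.905×1.832² = 133 m.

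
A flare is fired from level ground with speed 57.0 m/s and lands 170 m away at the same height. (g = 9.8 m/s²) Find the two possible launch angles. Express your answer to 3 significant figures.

15.4° and 74.6°

Level-ground range: R = v₀² sin(2θ)/g ⇒ sin 2θ = R g / v₀² = 170×9.8/57.0² = 0.5128.
2θ = arcsin(0.5128) = 30.85° or 180° − 30.85° = 149.15°.
So θ = 15.4° or θ = 74.6°.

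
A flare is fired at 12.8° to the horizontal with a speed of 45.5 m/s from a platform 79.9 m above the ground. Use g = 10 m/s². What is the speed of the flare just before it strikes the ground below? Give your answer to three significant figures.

60.6 m/s

v_x = 45.5 cos 12.8° = 44.37 m/s is unchanged throughout.
For the vertical component, v_y² = v_y0² + 2 g h = (10.08)² + 2×10×79.9 = 1700, so |v_y| = 41.23 m/s.
Impact speed = √(v_x² + v_y²) = √(1969 + 1700) = 60.6 m/s.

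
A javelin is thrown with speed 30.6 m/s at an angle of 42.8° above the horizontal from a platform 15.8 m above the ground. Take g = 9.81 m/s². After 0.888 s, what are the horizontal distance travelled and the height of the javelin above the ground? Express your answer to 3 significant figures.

v_x = 30.6 cos 42.8° = 22.45 m/s; v_y0 = 30.6 sin 42.8° = 20.79 m/s.
x = v_x t = 22.45 × 0.888 = 19.9 m.
y = 15.8 + v_y0 t − ½ g t² = 30.4 m.

x = 19.9 m, y = 30.4 m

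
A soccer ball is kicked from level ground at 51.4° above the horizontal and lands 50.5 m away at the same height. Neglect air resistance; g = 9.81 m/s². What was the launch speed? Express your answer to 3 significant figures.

On level ground, R = v₀² sin(2θ) / g, so v₀ = √(R g / sin 2θ).
sin(2 × 51.4°) = 0.9751.
v₀ = √(50.5 × 9.81 / 0.9751) = √508.1 = 22.5 m/s.

22.5 m/s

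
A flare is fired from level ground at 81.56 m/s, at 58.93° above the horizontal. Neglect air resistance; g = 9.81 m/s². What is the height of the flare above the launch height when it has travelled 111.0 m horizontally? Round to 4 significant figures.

v_x = 81.56 cos 58.93° = 42.092 m/s, v_y0 = 81.56 sin 58.93° = 69.859 m/s.
Time to reach x = 111.0 m: t = x / v_x = 111.0 / 42.092 = 2.6371 s.
y = v_y0 t − ½ g t² = 69.859×2.6371 − 4.905×2.6371² = 150.1 m.

150.1 m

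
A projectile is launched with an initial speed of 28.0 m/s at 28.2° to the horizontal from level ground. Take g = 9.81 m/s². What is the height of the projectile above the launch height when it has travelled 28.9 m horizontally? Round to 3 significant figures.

v_x = 28.0 cos 28.2° = 24.68 m/s, v_y0 = 28.0 sin 28.2° = 13.23 m/s.
Time to reach x = 28.9 m: t = x / v_x = 28.9 / 24.68 = 1.171 s.
y = v_y0 t − ½ g t² = 13.23×1.171 − 4.905×1.171² = 8.77 m.

8.77 m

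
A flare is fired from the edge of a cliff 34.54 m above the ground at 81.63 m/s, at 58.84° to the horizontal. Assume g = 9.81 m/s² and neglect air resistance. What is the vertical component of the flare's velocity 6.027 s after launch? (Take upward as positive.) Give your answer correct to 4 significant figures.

10.73 m/s

Initial vertical component: v_y0 = 81.63 sin 58.84° = 69.853 m/s.
v_y(t) = v_y0 − g t = 69.853 − 9.81 × 6.027 = 10.73 m/s.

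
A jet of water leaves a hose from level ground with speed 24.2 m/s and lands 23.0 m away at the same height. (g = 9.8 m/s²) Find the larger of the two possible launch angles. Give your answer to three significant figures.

Level-ground range: R = v₀² sin(2θ)/g ⇒ sin 2θ = R g / v₀² = 23.0×9.8/24.2² = 0.3849.
2θ = arcsin(0.3849) = 22.64° or 180° − 22.64° = 157.36°.
So θ = 11.3° or θ = 78.7°.

78.7°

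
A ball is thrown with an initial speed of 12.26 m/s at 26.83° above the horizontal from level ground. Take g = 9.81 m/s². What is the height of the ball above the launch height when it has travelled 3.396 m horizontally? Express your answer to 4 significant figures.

v_x = 12.26 cos 26.83° = 10.940 m/s, v_y0 = 12.26 sin 26.83° = 5.5335 m/s.
Time to reach x = 3.396 m: t = x / v_x = 3.396 / 10.940 = 0.31042 s.
y = v_y0 t − ½ g t² = 5.5335×0.31042 − 4.905×0.31042² = 1.245 m.

1.245 m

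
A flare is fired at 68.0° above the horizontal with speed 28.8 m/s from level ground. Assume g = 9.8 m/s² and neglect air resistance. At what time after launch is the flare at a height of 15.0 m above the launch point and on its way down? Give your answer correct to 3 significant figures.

v_y0 = 28.8 sin 68.0° = 26.70 m/s.
Set y = v_y0 t − ½ g t² = 15.0: 4.900 t² − 26.70 t + 15.0 = 0.
t = [26.70 ± √(712.9 − 294.0)] / 9.8 = (26.70 ± 20.47) / 9.8, giving t = 0.636 s or t = 4.81 s.
On the way down corresponds to the larger root: t = 4.81 s.

4.81 s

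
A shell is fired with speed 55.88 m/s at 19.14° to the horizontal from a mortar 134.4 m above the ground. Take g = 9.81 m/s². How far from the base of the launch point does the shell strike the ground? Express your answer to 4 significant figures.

392.0 m

Components: v_x = 55.88 cos 19.14° = 52.791 m/s, v_y = 55.88 sin 19.14° = 18.322 m/s.
Vertical: 0 = 134.4 + 18.322 t − ½(9.81) t² ⇒ 4.905 t² − 18.322 t − 134.4 = 0.
t = [18.322 + √(335.70 + 2636.9)] / 9.810 = 7.4254 s.
Horizontal: R = v_x · t = 52.791 × 7.4254 = 392.0 m.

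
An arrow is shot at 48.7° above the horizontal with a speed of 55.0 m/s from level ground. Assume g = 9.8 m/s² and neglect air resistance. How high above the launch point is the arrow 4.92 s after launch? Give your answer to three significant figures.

84.7 m

v_y0 = 55.0 sin 48.7° = 41.32 m/s.
y(t) = v_y0 t − ½ g t² = 41.32×4.92 − 4.900×4.92² = 84.7 m.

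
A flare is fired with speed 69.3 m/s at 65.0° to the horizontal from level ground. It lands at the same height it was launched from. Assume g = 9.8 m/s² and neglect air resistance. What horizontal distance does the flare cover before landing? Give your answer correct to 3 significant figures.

375 m

Components: v_x = 69.3 cos 65.0° = 29.29 m/s, v_y = 69.3 sin 65.0° = 62.81 m/s.
Time of flight (same landing height): t = 2 v_y / g = 2 × 62.81 / 9.8 = 12.82 s.
Range: R = v_x · t = 29.29 × 12.82 = 375 m.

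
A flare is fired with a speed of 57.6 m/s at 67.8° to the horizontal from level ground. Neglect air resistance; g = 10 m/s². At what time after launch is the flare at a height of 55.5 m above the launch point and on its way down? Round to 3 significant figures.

v_y0 = 57.6 sin 67.8° = 53.33 m/s.
Set y = v_y0 t − ½ g t² = 55.5: 5.000 t² − 53.33 t + 55.5 = 0.
t = [53.33 ± √(2844 − 1110)] / 10 = (53.33 ± 41.64) / 10, giving t = 1.17 s or t = 9.50 s.
On the way down corresponds to the larger root: t = 9.50 s.

9.50 s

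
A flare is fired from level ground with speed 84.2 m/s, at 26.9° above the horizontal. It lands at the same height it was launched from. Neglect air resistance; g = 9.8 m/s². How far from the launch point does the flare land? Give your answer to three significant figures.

584 m

For level ground, R = v₀² sin(2θ) / g.
sin(2 × 26.9°) = sin 53.80° = 0.8070.
R = (84.2)² × 0.8070 / 9.8 = 584 m.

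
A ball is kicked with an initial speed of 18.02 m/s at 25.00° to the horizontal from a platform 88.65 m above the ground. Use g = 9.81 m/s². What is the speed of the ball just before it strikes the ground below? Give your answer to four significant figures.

45.43 m/s

v_x = 18.02 cos 25.00° = 16.332 m/s is unchanged throughout.
For the vertical component, v_y² = v_y0² + 2 g h = (7.6156)² + 2×9.81×88.65 = 1797.3, so |v_y| = 42.395 m/s.
Impact speed = √(v_x² + v_y²) = √(266.73 + 1797.3) = 45.43 m/s.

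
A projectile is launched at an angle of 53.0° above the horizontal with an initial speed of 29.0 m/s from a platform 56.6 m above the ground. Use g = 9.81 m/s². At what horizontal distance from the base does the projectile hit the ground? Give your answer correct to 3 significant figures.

113 m

Components: v_x = 29.0 cos 53.0° = 17.45 m/s, v_y = 29.0 sin 53.0° = 23.16 m/s.
Vertical: 0 = 56.6 + 23.16 t − ½(9.81) t² ⇒ 4.905 t² − 23.16 t − 56.6 = 0.
t = [23.16 + √(536.4 + 1110)] / 9.810 = 6.497 s.
Horizontal: R = v_x · t = 17.45 × 6.497 = 113 m.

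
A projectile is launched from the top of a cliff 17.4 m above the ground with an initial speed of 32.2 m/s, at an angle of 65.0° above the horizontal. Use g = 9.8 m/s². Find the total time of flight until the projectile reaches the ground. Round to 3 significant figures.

6.50 s

Vertical component: v_y = 32.2 sin 65.0° = 29.18 m/s.
Taking up as positive with launch at y = 17.4 m, landing at y = 0: 0 = 17.4 + 29.18 t − ½(9.8) t².
Solving 4.900 t² − 29.18 t − 17.4 = 0 gives t = [29.18 + √(29.18² + 4·4.900·17.4)] / 9.800 = 6.50 s.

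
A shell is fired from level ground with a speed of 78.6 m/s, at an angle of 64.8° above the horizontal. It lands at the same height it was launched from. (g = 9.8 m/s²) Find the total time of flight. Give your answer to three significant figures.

14.5 s

Vertical component: v_y = 78.6 sin 64.8° = 71.12 m/s.
For a projectile landing at launch height, time of flight is t = 2 v_y / g = 2 × 71.12 / 9.8 = 14.5 s.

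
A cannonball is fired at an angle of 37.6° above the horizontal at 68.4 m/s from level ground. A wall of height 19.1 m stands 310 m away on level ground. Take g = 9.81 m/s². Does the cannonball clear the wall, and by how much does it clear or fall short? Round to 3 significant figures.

Yes — it clears the wall by 59.1 m.

v_x = 68.4 cos 37.6° = 54.19 m/s; v_y0 = 68.4 sin 37.6° = 41.73 m/s.
Time to reach the wall: t = 310 / 54.19 = 5.721 s.
Height at that point: y = 41.73×5.721 − 4.905×5.721² = 78.20 m.
That is 78.20 − 19.1 = 59.1 m above the top of the wall, so the cannonball clears it.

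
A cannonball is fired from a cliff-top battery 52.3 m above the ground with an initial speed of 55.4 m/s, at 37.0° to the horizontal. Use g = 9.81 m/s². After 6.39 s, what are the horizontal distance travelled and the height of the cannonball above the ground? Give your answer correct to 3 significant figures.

x = 283 m, y = 65.1 m

v_x = 55.4 cos 37.0° = 44.24 m/s; v_y0 = 55.4 sin 37.0° = 33.34 m/s.
x = v_x t = 44.24 × 6.39 = 283 m.
y = 52.3 + v_y0 t − ½ g t² = 65.1 m.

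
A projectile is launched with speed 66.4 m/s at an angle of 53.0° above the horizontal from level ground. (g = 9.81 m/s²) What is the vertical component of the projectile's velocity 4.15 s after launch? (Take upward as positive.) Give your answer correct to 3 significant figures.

12.3 m/s

Initial vertical component: v_y0 = 66.4 sin 53.0° = 53.03 m/s.
v_y(t) = v_y0 − g t = 53.03 − 9.81 × 4.15 = 12.3 m/s.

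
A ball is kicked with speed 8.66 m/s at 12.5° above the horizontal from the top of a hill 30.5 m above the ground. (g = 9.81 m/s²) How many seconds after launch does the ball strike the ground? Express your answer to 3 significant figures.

Vertical component: v_y = 8.66 sin 12.5° = 1.874 m/s.
Taking up as positive with launch at y = 30.5 m, landing at y = 0: 0 = 30.5 + 1.874 t − ½(9.81) t².
Solving 4.905 t² − 1.874 t − 30.5 = 0 gives t = [1.874 + √(1.874² + 4·4.905·30.5)] / 9.810 = 2.69 s.

2.69 s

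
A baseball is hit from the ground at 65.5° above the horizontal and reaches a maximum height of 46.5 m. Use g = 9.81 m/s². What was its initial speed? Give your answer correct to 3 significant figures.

33.2 m/s

At maximum height v_y = 0, so (v₀ sin θ)² = 2 g H.
v₀ sin 65.5° = √(2 × 9.81 × 46.5) = 30.20 m/s.
v₀ = 30.20 / sin 65.5° = 30.20 / 0.9100 = 33.2 m/s.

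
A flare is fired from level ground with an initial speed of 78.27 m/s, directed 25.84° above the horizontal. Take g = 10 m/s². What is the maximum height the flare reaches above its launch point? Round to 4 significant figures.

Vertical component of launch velocity: v_y = 78.27 sin 25.84° = 34.115 m/s.
At the highest point the vertical velocity is zero, so v_y² = 2 g h_max.
h_max = (34.115)² / (2 × 10) = 1163.8 / 20.00 = 58.19 m.

58.19 m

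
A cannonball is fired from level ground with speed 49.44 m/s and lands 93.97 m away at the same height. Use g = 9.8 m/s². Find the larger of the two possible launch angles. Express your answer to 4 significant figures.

78.93°

Level-ground range: R = v₀² sin(2θ)/g ⇒ sin 2θ = R g / v₀² = 93.97×9.8/49.44² = 0.3768.
2θ = arcsin(0.3768) = 22.136° or 180° − 22.136° = 157.864°.
So θ = 11.07° or θ = 78.93°.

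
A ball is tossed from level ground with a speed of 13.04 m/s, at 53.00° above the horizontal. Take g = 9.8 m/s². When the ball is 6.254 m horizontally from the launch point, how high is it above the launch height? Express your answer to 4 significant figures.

v_x = 13.04 cos 53.00° = 7.8477 m/s, v_y0 = 13.04 sin 53.00° = 10.414 m/s.
Time to reach x = 6.254 m: t = x / v_x = 6.254 / 7.8477 = 0.79692 s.
y = v_y0 t − ½ g t² = 10.414×0.79692 − 4.900×0.79692² = 5.187 m.

5.187 m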